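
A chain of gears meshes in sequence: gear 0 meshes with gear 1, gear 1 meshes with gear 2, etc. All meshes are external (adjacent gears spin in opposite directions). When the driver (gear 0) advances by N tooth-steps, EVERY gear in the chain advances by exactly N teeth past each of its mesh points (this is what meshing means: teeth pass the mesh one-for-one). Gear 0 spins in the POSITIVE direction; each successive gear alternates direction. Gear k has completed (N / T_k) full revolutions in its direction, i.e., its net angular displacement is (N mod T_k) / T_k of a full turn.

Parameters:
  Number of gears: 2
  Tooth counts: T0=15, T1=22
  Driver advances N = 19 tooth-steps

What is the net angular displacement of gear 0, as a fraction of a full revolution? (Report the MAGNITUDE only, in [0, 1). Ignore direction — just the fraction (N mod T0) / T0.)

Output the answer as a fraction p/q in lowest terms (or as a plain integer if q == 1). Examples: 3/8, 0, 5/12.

Chain of 2 gears, tooth counts: [15, 22]
  gear 0: T0=15, direction=positive, advance = 19 mod 15 = 4 teeth = 4/15 turn
  gear 1: T1=22, direction=negative, advance = 19 mod 22 = 19 teeth = 19/22 turn
Gear 0: 19 mod 15 = 4
Fraction = 4 / 15 = 4/15 (gcd(4,15)=1) = 4/15

Answer: 4/15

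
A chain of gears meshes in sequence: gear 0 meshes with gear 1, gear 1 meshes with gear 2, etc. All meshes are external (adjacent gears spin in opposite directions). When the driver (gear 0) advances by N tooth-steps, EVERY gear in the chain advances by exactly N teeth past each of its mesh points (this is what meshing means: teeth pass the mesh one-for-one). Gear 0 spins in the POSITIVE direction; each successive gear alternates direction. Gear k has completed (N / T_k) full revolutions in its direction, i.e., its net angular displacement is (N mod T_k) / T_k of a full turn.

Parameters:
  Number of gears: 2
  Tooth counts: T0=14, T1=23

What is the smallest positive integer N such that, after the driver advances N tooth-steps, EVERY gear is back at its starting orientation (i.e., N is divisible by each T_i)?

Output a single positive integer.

Answer: 322

Derivation:
Gear k returns to start when N is a multiple of T_k.
All gears at start simultaneously when N is a common multiple of [14, 23]; the smallest such N is lcm(14, 23).
Start: lcm = T0 = 14
Fold in T1=23: gcd(14, 23) = 1; lcm(14, 23) = 14 * 23 / 1 = 322 / 1 = 322
Full cycle length = 322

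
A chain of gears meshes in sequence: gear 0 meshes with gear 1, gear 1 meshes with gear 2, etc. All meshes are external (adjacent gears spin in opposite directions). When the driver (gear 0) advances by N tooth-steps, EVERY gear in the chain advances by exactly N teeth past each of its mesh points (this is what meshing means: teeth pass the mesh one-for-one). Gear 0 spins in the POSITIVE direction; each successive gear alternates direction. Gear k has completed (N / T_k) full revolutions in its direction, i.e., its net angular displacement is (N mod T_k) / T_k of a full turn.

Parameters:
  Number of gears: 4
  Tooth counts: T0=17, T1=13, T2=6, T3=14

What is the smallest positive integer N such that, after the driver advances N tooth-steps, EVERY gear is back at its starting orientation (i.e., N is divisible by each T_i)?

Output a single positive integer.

Answer: 9282

Derivation:
Gear k returns to start when N is a multiple of T_k.
All gears at start simultaneously when N is a common multiple of [17, 13, 6, 14]; the smallest such N is lcm(17, 13, 6, 14).
Start: lcm = T0 = 17
Fold in T1=13: gcd(17, 13) = 1; lcm(17, 13) = 17 * 13 / 1 = 221 / 1 = 221
Fold in T2=6: gcd(221, 6) = 1; lcm(221, 6) = 221 * 6 / 1 = 1326 / 1 = 1326
Fold in T3=14: gcd(1326, 14) = 2; lcm(1326, 14) = 1326 * 14 / 2 = 18564 / 2 = 9282
Full cycle length = 9282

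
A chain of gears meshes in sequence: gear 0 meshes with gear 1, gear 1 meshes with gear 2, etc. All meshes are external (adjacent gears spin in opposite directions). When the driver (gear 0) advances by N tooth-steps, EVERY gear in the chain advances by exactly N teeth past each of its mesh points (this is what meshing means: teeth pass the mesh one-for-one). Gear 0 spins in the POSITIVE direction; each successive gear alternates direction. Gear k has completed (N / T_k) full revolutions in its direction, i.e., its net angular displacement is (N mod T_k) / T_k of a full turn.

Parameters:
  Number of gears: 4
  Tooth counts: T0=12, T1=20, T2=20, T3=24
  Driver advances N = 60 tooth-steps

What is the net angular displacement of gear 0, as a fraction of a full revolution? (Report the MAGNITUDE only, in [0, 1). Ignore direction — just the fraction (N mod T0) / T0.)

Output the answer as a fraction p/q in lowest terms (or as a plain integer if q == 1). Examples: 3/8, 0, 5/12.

Answer: 0

Derivation:
Chain of 4 gears, tooth counts: [12, 20, 20, 24]
  gear 0: T0=12, direction=positive, advance = 60 mod 12 = 0 teeth = 0/12 turn
  gear 1: T1=20, direction=negative, advance = 60 mod 20 = 0 teeth = 0/20 turn
  gear 2: T2=20, direction=positive, advance = 60 mod 20 = 0 teeth = 0/20 turn
  gear 3: T3=24, direction=negative, advance = 60 mod 24 = 12 teeth = 12/24 turn
Gear 0: 60 mod 12 = 0
Fraction = 0 / 12 = 0/1 (gcd(0,12)=12) = 0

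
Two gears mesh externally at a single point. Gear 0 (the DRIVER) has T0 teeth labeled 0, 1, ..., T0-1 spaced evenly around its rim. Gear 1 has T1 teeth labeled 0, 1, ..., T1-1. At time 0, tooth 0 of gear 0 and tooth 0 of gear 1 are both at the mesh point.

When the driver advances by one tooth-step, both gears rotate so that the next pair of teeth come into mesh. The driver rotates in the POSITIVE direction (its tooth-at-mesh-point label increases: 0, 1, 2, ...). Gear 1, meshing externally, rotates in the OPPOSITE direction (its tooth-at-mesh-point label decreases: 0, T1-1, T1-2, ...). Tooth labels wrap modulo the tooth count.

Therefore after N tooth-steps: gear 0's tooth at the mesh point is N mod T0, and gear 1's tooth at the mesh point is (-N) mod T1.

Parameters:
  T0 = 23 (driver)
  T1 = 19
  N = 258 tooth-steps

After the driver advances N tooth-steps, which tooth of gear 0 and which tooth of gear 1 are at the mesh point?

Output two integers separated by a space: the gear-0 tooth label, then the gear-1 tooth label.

Gear 0 (driver, T0=23): tooth at mesh = N mod T0
  258 = 11 * 23 + 5, so 258 mod 23 = 5
  gear 0 tooth = 5
Gear 1 (driven, T1=19): tooth at mesh = (-N) mod T1
  258 = 13 * 19 + 11, so 258 mod 19 = 11
  (-258) mod 19 = (-11) mod 19 = 19 - 11 = 8
Mesh after 258 steps: gear-0 tooth 5 meets gear-1 tooth 8

Answer: 5 8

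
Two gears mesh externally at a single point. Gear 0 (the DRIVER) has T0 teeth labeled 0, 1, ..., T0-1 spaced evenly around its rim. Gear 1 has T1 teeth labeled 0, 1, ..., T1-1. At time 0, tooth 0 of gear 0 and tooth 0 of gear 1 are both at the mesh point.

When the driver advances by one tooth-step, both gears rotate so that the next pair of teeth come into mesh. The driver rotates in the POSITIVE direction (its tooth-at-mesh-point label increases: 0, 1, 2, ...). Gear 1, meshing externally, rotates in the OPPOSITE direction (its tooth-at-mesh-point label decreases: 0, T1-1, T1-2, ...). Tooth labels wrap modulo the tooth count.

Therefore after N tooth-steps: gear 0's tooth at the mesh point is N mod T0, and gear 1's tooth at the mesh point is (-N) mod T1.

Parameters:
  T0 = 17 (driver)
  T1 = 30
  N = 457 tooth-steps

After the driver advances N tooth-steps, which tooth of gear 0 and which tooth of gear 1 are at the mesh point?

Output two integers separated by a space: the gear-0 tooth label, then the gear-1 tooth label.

Gear 0 (driver, T0=17): tooth at mesh = N mod T0
  457 = 26 * 17 + 15, so 457 mod 17 = 15
  gear 0 tooth = 15
Gear 1 (driven, T1=30): tooth at mesh = (-N) mod T1
  457 = 15 * 30 + 7, so 457 mod 30 = 7
  (-457) mod 30 = (-7) mod 30 = 30 - 7 = 23
Mesh after 457 steps: gear-0 tooth 15 meets gear-1 tooth 23

Answer: 15 23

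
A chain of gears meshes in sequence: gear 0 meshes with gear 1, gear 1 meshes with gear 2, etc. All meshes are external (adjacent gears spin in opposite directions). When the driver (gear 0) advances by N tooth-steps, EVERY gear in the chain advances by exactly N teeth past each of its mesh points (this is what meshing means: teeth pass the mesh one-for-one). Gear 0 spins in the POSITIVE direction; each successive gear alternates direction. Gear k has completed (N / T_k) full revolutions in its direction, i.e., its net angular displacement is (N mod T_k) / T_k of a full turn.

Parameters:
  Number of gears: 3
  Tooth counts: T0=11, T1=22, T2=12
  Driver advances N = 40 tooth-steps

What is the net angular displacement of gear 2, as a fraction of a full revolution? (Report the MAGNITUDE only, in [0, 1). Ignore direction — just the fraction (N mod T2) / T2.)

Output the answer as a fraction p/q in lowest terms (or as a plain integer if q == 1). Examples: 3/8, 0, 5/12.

Answer: 1/3

Derivation:
Chain of 3 gears, tooth counts: [11, 22, 12]
  gear 0: T0=11, direction=positive, advance = 40 mod 11 = 7 teeth = 7/11 turn
  gear 1: T1=22, direction=negative, advance = 40 mod 22 = 18 teeth = 18/22 turn
  gear 2: T2=12, direction=positive, advance = 40 mod 12 = 4 teeth = 4/12 turn
Gear 2: 40 mod 12 = 4
Fraction = 4 / 12 = 1/3 (gcd(4,12)=4) = 1/3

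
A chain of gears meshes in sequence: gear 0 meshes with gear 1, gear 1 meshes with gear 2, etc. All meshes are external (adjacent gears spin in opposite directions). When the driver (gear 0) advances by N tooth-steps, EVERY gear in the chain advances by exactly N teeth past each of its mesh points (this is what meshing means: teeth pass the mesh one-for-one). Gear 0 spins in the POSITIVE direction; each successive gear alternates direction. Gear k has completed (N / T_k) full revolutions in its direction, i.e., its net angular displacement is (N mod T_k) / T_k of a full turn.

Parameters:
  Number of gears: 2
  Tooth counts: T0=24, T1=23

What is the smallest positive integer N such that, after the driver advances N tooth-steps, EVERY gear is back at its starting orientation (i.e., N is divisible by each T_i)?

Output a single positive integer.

Gear k returns to start when N is a multiple of T_k.
All gears at start simultaneously when N is a common multiple of [24, 23]; the smallest such N is lcm(24, 23).
Start: lcm = T0 = 24
Fold in T1=23: gcd(24, 23) = 1; lcm(24, 23) = 24 * 23 / 1 = 552 / 1 = 552
Full cycle length = 552

Answer: 552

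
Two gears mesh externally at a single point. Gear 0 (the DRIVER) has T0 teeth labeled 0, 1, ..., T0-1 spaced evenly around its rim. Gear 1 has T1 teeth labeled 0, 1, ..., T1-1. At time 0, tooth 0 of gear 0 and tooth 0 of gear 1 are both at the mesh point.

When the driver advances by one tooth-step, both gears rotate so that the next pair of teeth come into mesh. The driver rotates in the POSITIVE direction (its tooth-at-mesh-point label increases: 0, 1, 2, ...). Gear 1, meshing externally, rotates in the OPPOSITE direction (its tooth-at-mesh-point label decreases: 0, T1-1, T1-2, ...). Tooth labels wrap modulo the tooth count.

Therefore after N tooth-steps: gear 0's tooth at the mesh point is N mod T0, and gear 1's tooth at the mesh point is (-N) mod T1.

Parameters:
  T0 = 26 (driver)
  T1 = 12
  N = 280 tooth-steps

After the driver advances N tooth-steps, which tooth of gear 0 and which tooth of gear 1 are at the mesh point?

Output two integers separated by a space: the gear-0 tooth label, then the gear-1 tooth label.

Gear 0 (driver, T0=26): tooth at mesh = N mod T0
  280 = 10 * 26 + 20, so 280 mod 26 = 20
  gear 0 tooth = 20
Gear 1 (driven, T1=12): tooth at mesh = (-N) mod T1
  280 = 23 * 12 + 4, so 280 mod 12 = 4
  (-280) mod 12 = (-4) mod 12 = 12 - 4 = 8
Mesh after 280 steps: gear-0 tooth 20 meets gear-1 tooth 8

Answer: 20 8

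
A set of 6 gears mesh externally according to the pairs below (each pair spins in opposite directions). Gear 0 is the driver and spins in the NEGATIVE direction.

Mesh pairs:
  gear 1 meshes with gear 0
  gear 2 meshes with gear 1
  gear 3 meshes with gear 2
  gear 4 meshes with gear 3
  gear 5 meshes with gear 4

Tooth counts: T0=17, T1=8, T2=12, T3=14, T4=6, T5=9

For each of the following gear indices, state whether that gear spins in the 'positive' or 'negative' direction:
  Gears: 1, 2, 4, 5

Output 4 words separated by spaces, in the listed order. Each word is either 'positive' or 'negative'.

Gear 0 (driver): negative (depth 0)
  gear 1: meshes with gear 0 -> depth 1 -> positive (opposite of gear 0)
  gear 2: meshes with gear 1 -> depth 2 -> negative (opposite of gear 1)
  gear 3: meshes with gear 2 -> depth 3 -> positive (opposite of gear 2)
  gear 4: meshes with gear 3 -> depth 4 -> negative (opposite of gear 3)
  gear 5: meshes with gear 4 -> depth 5 -> positive (opposite of gear 4)
Queried indices 1, 2, 4, 5 -> positive, negative, negative, positive

Answer: positive negative negative positive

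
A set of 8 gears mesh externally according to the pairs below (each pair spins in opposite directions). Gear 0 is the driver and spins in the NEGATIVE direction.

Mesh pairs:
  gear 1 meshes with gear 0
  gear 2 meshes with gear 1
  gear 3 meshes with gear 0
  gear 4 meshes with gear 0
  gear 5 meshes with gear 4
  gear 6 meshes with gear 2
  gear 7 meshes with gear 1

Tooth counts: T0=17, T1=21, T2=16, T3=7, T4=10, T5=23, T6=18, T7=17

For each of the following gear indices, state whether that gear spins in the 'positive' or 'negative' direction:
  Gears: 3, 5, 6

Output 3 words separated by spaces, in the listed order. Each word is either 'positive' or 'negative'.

Gear 0 (driver): negative (depth 0)
  gear 1: meshes with gear 0 -> depth 1 -> positive (opposite of gear 0)
  gear 2: meshes with gear 1 -> depth 2 -> negative (opposite of gear 1)
  gear 3: meshes with gear 0 -> depth 1 -> positive (opposite of gear 0)
  gear 4: meshes with gear 0 -> depth 1 -> positive (opposite of gear 0)
  gear 5: meshes with gear 4 -> depth 2 -> negative (opposite of gear 4)
  gear 6: meshes with gear 2 -> depth 3 -> positive (opposite of gear 2)
  gear 7: meshes with gear 1 -> depth 2 -> negative (opposite of gear 1)
Queried indices 3, 5, 6 -> positive, negative, positive

Answer: positive negative positive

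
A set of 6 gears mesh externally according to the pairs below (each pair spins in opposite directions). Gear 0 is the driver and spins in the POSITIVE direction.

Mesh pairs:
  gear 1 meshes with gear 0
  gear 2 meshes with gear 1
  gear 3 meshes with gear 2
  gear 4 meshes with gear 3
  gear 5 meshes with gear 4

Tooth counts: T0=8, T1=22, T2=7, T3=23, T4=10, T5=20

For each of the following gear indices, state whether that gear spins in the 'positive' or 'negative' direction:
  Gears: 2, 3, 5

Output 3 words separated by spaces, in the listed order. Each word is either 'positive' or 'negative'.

Answer: positive negative negative

Derivation:
Gear 0 (driver): positive (depth 0)
  gear 1: meshes with gear 0 -> depth 1 -> negative (opposite of gear 0)
  gear 2: meshes with gear 1 -> depth 2 -> positive (opposite of gear 1)
  gear 3: meshes with gear 2 -> depth 3 -> negative (opposite of gear 2)
  gear 4: meshes with gear 3 -> depth 4 -> positive (opposite of gear 3)
  gear 5: meshes with gear 4 -> depth 5 -> negative (opposite of gear 4)
Queried indices 2, 3, 5 -> positive, negative, negative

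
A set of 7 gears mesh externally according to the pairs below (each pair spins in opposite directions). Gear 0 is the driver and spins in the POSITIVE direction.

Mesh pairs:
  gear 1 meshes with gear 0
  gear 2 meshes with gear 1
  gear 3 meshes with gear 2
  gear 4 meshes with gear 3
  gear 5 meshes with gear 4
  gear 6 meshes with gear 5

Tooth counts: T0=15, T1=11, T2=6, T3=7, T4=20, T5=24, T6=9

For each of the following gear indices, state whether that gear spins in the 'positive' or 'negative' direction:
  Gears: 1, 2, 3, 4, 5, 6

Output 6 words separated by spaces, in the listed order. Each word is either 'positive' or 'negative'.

Gear 0 (driver): positive (depth 0)
  gear 1: meshes with gear 0 -> depth 1 -> negative (opposite of gear 0)
  gear 2: meshes with gear 1 -> depth 2 -> positive (opposite of gear 1)
  gear 3: meshes with gear 2 -> depth 3 -> negative (opposite of gear 2)
  gear 4: meshes with gear 3 -> depth 4 -> positive (opposite of gear 3)
  gear 5: meshes with gear 4 -> depth 5 -> negative (opposite of gear 4)
  gear 6: meshes with gear 5 -> depth 6 -> positive (opposite of gear 5)
Queried indices 1, 2, 3, 4, 5, 6 -> negative, positive, negative, positive, negative, positive

Answer: negative positive negative positive negative positive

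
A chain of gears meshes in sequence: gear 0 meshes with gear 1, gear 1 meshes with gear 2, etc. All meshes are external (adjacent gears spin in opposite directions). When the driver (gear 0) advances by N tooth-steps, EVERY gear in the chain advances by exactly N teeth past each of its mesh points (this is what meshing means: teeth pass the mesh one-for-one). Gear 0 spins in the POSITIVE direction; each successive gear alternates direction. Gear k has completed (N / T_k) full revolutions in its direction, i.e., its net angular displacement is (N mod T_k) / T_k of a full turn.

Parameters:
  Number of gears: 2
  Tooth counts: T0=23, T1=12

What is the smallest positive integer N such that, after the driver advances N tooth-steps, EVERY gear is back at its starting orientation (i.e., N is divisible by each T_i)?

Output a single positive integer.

Gear k returns to start when N is a multiple of T_k.
All gears at start simultaneously when N is a common multiple of [23, 12]; the smallest such N is lcm(23, 12).
Start: lcm = T0 = 23
Fold in T1=12: gcd(23, 12) = 1; lcm(23, 12) = 23 * 12 / 1 = 276 / 1 = 276
Full cycle length = 276

Answer: 276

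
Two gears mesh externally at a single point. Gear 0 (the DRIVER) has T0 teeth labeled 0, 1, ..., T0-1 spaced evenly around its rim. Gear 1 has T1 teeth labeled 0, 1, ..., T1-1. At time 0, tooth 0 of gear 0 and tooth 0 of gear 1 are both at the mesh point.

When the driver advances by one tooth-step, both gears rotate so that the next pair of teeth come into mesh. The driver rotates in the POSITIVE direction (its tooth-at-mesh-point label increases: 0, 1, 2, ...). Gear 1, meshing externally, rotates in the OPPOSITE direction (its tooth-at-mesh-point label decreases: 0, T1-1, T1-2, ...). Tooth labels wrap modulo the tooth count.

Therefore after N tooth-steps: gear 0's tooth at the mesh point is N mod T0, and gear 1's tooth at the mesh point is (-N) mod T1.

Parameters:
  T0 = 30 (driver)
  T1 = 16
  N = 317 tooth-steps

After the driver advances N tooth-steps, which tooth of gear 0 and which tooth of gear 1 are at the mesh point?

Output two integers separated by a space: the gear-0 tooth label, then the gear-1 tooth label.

Answer: 17 3

Derivation:
Gear 0 (driver, T0=30): tooth at mesh = N mod T0
  317 = 10 * 30 + 17, so 317 mod 30 = 17
  gear 0 tooth = 17
Gear 1 (driven, T1=16): tooth at mesh = (-N) mod T1
  317 = 19 * 16 + 13, so 317 mod 16 = 13
  (-317) mod 16 = (-13) mod 16 = 16 - 13 = 3
Mesh after 317 steps: gear-0 tooth 17 meets gear-1 tooth 3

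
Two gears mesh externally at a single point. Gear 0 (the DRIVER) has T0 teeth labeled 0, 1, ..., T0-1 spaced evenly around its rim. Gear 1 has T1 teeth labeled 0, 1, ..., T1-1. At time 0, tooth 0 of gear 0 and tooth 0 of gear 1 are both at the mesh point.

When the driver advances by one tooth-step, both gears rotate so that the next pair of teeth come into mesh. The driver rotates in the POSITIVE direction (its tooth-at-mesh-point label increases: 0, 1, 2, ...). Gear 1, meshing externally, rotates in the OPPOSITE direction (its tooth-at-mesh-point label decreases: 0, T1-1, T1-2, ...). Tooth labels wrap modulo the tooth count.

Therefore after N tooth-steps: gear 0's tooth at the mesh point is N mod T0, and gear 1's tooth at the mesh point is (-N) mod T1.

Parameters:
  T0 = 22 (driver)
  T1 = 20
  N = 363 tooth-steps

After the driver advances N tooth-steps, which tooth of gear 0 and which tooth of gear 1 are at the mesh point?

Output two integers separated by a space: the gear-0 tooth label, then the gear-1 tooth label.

Answer: 11 17

Derivation:
Gear 0 (driver, T0=22): tooth at mesh = N mod T0
  363 = 16 * 22 + 11, so 363 mod 22 = 11
  gear 0 tooth = 11
Gear 1 (driven, T1=20): tooth at mesh = (-N) mod T1
  363 = 18 * 20 + 3, so 363 mod 20 = 3
  (-363) mod 20 = (-3) mod 20 = 20 - 3 = 17
Mesh after 363 steps: gear-0 tooth 11 meets gear-1 tooth 17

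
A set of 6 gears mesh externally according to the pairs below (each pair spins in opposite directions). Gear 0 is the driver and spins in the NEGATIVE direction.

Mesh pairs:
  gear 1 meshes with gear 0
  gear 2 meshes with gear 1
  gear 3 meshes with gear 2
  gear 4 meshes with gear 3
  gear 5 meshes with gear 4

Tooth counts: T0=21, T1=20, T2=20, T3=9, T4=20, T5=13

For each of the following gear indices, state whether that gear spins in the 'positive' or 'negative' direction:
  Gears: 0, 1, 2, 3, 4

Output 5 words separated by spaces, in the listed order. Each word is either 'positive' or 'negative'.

Answer: negative positive negative positive negative

Derivation:
Gear 0 (driver): negative (depth 0)
  gear 1: meshes with gear 0 -> depth 1 -> positive (opposite of gear 0)
  gear 2: meshes with gear 1 -> depth 2 -> negative (opposite of gear 1)
  gear 3: meshes with gear 2 -> depth 3 -> positive (opposite of gear 2)
  gear 4: meshes with gear 3 -> depth 4 -> negative (opposite of gear 3)
  gear 5: meshes with gear 4 -> depth 5 -> positive (opposite of gear 4)
Queried indices 0, 1, 2, 3, 4 -> negative, positive, negative, positive, negative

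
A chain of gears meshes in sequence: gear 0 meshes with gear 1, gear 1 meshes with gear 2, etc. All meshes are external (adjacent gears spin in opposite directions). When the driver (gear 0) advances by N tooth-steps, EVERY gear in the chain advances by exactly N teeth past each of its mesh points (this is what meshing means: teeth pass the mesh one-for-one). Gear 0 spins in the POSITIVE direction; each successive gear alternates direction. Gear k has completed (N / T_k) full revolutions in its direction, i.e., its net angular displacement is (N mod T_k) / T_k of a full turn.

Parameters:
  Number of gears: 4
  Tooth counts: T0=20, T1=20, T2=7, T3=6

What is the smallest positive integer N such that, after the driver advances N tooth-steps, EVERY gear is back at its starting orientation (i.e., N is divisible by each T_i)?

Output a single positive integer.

Answer: 420

Derivation:
Gear k returns to start when N is a multiple of T_k.
All gears at start simultaneously when N is a common multiple of [20, 20, 7, 6]; the smallest such N is lcm(20, 20, 7, 6).
Start: lcm = T0 = 20
Fold in T1=20: gcd(20, 20) = 20; lcm(20, 20) = 20 * 20 / 20 = 400 / 20 = 20
Fold in T2=7: gcd(20, 7) = 1; lcm(20, 7) = 20 * 7 / 1 = 140 / 1 = 140
Fold in T3=6: gcd(140, 6) = 2; lcm(140, 6) = 140 * 6 / 2 = 840 / 2 = 420
Full cycle length = 420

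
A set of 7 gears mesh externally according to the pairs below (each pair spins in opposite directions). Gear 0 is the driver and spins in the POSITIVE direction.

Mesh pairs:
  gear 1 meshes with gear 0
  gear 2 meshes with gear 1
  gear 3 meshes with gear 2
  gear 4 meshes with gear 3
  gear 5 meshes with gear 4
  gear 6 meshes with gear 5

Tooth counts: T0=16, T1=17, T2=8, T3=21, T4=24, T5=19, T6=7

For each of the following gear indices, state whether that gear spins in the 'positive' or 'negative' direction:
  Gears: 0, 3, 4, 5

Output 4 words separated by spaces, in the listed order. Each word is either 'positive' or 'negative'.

Gear 0 (driver): positive (depth 0)
  gear 1: meshes with gear 0 -> depth 1 -> negative (opposite of gear 0)
  gear 2: meshes with gear 1 -> depth 2 -> positive (opposite of gear 1)
  gear 3: meshes with gear 2 -> depth 3 -> negative (opposite of gear 2)
  gear 4: meshes with gear 3 -> depth 4 -> positive (opposite of gear 3)
  gear 5: meshes with gear 4 -> depth 5 -> negative (opposite of gear 4)
  gear 6: meshes with gear 5 -> depth 6 -> positive (opposite of gear 5)
Queried indices 0, 3, 4, 5 -> positive, negative, positive, negative

Answer: positive negative positive negative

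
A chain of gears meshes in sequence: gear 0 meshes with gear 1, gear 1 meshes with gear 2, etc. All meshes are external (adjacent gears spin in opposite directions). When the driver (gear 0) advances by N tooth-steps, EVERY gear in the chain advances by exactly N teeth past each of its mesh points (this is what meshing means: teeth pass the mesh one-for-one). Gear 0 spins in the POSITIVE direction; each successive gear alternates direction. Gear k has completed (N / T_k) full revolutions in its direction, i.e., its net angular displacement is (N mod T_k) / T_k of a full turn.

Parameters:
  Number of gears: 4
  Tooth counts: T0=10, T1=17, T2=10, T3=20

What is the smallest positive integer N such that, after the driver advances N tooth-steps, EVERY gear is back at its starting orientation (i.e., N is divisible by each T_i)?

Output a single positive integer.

Answer: 340

Derivation:
Gear k returns to start when N is a multiple of T_k.
All gears at start simultaneously when N is a common multiple of [10, 17, 10, 20]; the smallest such N is lcm(10, 17, 10, 20).
Start: lcm = T0 = 10
Fold in T1=17: gcd(10, 17) = 1; lcm(10, 17) = 10 * 17 / 1 = 170 / 1 = 170
Fold in T2=10: gcd(170, 10) = 10; lcm(170, 10) = 170 * 10 / 10 = 1700 / 10 = 170
Fold in T3=20: gcd(170, 20) = 10; lcm(170, 20) = 170 * 20 / 10 = 3400 / 10 = 340
Full cycle length = 340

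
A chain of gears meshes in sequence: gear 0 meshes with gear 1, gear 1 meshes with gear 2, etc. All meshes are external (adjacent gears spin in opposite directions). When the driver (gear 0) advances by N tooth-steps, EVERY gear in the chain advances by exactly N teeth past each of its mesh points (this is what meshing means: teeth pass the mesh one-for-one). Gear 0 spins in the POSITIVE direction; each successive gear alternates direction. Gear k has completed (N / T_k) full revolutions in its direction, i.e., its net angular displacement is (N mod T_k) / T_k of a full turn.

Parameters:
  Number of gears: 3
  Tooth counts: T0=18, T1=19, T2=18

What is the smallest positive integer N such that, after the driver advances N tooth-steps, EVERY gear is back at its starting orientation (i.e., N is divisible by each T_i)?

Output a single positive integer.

Gear k returns to start when N is a multiple of T_k.
All gears at start simultaneously when N is a common multiple of [18, 19, 18]; the smallest such N is lcm(18, 19, 18).
Start: lcm = T0 = 18
Fold in T1=19: gcd(18, 19) = 1; lcm(18, 19) = 18 * 19 / 1 = 342 / 1 = 342
Fold in T2=18: gcd(342, 18) = 18; lcm(342, 18) = 342 * 18 / 18 = 6156 / 18 = 342
Full cycle length = 342

Answer: 342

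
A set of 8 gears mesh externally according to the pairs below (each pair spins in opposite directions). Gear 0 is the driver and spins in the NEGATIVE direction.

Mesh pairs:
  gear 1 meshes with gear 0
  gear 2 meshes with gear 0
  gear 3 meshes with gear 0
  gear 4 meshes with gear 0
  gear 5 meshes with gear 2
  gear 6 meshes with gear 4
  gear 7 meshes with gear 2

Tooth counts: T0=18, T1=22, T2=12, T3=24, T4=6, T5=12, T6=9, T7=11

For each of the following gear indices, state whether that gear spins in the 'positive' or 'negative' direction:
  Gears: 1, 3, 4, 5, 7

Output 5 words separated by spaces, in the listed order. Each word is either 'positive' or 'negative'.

Answer: positive positive positive negative negative

Derivation:
Gear 0 (driver): negative (depth 0)
  gear 1: meshes with gear 0 -> depth 1 -> positive (opposite of gear 0)
  gear 2: meshes with gear 0 -> depth 1 -> positive (opposite of gear 0)
  gear 3: meshes with gear 0 -> depth 1 -> positive (opposite of gear 0)
  gear 4: meshes with gear 0 -> depth 1 -> positive (opposite of gear 0)
  gear 5: meshes with gear 2 -> depth 2 -> negative (opposite of gear 2)
  gear 6: meshes with gear 4 -> depth 2 -> negative (opposite of gear 4)
  gear 7: meshes with gear 2 -> depth 2 -> negative (opposite of gear 2)
Queried indices 1, 3, 4, 5, 7 -> positive, positive, positive, negative, negative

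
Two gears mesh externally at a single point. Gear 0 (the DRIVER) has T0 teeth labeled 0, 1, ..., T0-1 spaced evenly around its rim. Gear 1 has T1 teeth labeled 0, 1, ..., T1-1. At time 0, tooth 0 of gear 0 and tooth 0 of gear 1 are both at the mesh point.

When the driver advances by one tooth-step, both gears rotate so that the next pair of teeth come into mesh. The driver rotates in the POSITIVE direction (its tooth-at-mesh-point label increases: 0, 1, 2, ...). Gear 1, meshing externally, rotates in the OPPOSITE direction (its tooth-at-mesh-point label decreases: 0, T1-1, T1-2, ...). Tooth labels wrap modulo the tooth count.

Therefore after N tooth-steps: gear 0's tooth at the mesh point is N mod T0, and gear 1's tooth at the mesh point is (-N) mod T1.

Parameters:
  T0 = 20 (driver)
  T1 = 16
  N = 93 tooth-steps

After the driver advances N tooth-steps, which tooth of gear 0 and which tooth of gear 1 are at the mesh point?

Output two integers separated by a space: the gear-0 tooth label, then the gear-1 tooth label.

Gear 0 (driver, T0=20): tooth at mesh = N mod T0
  93 = 4 * 20 + 13, so 93 mod 20 = 13
  gear 0 tooth = 13
Gear 1 (driven, T1=16): tooth at mesh = (-N) mod T1
  93 = 5 * 16 + 13, so 93 mod 16 = 13
  (-93) mod 16 = (-13) mod 16 = 16 - 13 = 3
Mesh after 93 steps: gear-0 tooth 13 meets gear-1 tooth 3

Answer: 13 3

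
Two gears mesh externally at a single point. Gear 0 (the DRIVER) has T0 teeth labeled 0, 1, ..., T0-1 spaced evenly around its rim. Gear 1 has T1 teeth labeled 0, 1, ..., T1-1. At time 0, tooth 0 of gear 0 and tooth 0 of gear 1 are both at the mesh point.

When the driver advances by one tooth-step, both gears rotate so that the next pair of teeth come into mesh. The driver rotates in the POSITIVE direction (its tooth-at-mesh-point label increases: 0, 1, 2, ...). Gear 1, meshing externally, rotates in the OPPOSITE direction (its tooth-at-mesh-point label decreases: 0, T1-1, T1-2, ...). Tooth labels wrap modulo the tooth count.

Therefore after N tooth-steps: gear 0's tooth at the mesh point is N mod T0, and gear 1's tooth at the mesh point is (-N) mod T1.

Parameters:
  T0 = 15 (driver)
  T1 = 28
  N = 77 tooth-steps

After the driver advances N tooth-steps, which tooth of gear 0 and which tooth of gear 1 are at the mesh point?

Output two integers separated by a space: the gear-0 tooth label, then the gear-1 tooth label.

Answer: 2 7

Derivation:
Gear 0 (driver, T0=15): tooth at mesh = N mod T0
  77 = 5 * 15 + 2, so 77 mod 15 = 2
  gear 0 tooth = 2
Gear 1 (driven, T1=28): tooth at mesh = (-N) mod T1
  77 = 2 * 28 + 21, so 77 mod 28 = 21
  (-77) mod 28 = (-21) mod 28 = 28 - 21 = 7
Mesh after 77 steps: gear-0 tooth 2 meets gear-1 tooth 7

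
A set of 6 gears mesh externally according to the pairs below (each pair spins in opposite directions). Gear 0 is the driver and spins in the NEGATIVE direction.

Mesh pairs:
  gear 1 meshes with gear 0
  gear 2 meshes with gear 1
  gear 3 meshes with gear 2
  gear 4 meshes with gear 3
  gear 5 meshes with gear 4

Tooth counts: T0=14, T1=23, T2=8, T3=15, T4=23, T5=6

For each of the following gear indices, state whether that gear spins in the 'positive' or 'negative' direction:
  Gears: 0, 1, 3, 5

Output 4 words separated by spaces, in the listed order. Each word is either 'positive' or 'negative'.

Gear 0 (driver): negative (depth 0)
  gear 1: meshes with gear 0 -> depth 1 -> positive (opposite of gear 0)
  gear 2: meshes with gear 1 -> depth 2 -> negative (opposite of gear 1)
  gear 3: meshes with gear 2 -> depth 3 -> positive (opposite of gear 2)
  gear 4: meshes with gear 3 -> depth 4 -> negative (opposite of gear 3)
  gear 5: meshes with gear 4 -> depth 5 -> positive (opposite of gear 4)
Queried indices 0, 1, 3, 5 -> negative, positive, positive, positive

Answer: negative positive positive positive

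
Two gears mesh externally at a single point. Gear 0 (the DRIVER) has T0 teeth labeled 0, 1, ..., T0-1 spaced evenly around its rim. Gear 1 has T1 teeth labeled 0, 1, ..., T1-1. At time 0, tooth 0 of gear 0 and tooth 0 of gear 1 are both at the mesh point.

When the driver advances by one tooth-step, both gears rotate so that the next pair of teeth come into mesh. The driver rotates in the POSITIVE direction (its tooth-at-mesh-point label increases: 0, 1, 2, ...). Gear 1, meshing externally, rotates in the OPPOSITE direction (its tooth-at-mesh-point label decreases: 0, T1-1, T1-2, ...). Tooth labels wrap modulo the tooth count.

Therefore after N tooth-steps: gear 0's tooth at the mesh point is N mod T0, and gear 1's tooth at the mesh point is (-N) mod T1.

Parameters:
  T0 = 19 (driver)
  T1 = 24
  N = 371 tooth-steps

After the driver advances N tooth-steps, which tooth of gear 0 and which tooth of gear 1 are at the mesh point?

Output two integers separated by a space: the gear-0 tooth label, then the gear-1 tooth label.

Answer: 10 13

Derivation:
Gear 0 (driver, T0=19): tooth at mesh = N mod T0
  371 = 19 * 19 + 10, so 371 mod 19 = 10
  gear 0 tooth = 10
Gear 1 (driven, T1=24): tooth at mesh = (-N) mod T1
  371 = 15 * 24 + 11, so 371 mod 24 = 11
  (-371) mod 24 = (-11) mod 24 = 24 - 11 = 13
Mesh after 371 steps: gear-0 tooth 10 meets gear-1 tooth 13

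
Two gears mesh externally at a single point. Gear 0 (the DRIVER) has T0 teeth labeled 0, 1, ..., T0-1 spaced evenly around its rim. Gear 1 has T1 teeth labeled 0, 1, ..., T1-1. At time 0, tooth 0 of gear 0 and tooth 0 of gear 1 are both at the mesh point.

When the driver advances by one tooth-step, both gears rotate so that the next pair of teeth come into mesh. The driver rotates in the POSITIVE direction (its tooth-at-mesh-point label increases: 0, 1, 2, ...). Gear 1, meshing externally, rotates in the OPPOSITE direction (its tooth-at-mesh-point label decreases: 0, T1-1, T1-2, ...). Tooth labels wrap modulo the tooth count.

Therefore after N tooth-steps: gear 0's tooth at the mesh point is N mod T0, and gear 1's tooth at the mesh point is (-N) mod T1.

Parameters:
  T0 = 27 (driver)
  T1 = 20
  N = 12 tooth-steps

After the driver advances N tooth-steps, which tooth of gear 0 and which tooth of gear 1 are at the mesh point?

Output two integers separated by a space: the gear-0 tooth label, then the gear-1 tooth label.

Answer: 12 8

Derivation:
Gear 0 (driver, T0=27): tooth at mesh = N mod T0
  12 = 0 * 27 + 12, so 12 mod 27 = 12
  gear 0 tooth = 12
Gear 1 (driven, T1=20): tooth at mesh = (-N) mod T1
  12 = 0 * 20 + 12, so 12 mod 20 = 12
  (-12) mod 20 = (-12) mod 20 = 20 - 12 = 8
Mesh after 12 steps: gear-0 tooth 12 meets gear-1 tooth 8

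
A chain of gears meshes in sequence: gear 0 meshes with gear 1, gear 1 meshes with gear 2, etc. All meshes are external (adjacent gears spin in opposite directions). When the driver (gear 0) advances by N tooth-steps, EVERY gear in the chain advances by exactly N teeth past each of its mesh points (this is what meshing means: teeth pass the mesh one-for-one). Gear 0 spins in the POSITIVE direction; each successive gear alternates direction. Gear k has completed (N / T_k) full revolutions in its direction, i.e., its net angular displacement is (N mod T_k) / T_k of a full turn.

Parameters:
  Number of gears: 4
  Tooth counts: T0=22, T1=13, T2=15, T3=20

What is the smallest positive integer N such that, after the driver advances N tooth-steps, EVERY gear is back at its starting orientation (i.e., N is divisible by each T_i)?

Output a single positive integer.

Gear k returns to start when N is a multiple of T_k.
All gears at start simultaneously when N is a common multiple of [22, 13, 15, 20]; the smallest such N is lcm(22, 13, 15, 20).
Start: lcm = T0 = 22
Fold in T1=13: gcd(22, 13) = 1; lcm(22, 13) = 22 * 13 / 1 = 286 / 1 = 286
Fold in T2=15: gcd(286, 15) = 1; lcm(286, 15) = 286 * 15 / 1 = 4290 / 1 = 4290
Fold in T3=20: gcd(4290, 20) = 10; lcm(4290, 20) = 4290 * 20 / 10 = 85800 / 10 = 8580
Full cycle length = 8580

Answer: 8580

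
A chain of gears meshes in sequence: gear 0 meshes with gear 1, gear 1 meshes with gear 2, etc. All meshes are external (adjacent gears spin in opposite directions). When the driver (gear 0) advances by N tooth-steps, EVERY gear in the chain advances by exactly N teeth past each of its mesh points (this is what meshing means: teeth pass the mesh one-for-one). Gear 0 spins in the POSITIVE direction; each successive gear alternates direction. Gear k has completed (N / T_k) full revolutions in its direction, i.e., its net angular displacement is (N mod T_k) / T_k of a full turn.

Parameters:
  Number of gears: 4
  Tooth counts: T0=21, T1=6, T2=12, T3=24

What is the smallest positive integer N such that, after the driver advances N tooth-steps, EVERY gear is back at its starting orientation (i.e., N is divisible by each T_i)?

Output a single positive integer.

Answer: 168

Derivation:
Gear k returns to start when N is a multiple of T_k.
All gears at start simultaneously when N is a common multiple of [21, 6, 12, 24]; the smallest such N is lcm(21, 6, 12, 24).
Start: lcm = T0 = 21
Fold in T1=6: gcd(21, 6) = 3; lcm(21, 6) = 21 * 6 / 3 = 126 / 3 = 42
Fold in T2=12: gcd(42, 12) = 6; lcm(42, 12) = 42 * 12 / 6 = 504 / 6 = 84
Fold in T3=24: gcd(84, 24) = 12; lcm(84, 24) = 84 * 24 / 12 = 2016 / 12 = 168
Full cycle length = 168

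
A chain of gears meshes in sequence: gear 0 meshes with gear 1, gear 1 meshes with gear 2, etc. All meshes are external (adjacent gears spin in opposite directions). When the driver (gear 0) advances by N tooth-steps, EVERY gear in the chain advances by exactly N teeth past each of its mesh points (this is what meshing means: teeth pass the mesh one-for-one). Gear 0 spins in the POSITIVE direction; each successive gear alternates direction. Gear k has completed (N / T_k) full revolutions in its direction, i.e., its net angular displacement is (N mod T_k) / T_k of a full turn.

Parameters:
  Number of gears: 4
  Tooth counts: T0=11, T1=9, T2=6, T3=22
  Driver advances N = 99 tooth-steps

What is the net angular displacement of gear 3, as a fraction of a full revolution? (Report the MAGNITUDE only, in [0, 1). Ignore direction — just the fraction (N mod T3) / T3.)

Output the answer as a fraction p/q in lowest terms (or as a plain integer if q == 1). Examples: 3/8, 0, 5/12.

Answer: 1/2

Derivation:
Chain of 4 gears, tooth counts: [11, 9, 6, 22]
  gear 0: T0=11, direction=positive, advance = 99 mod 11 = 0 teeth = 0/11 turn
  gear 1: T1=9, direction=negative, advance = 99 mod 9 = 0 teeth = 0/9 turn
  gear 2: T2=6, direction=positive, advance = 99 mod 6 = 3 teeth = 3/6 turn
  gear 3: T3=22, direction=negative, advance = 99 mod 22 = 11 teeth = 11/22 turn
Gear 3: 99 mod 22 = 11
Fraction = 11 / 22 = 1/2 (gcd(11,22)=11) = 1/2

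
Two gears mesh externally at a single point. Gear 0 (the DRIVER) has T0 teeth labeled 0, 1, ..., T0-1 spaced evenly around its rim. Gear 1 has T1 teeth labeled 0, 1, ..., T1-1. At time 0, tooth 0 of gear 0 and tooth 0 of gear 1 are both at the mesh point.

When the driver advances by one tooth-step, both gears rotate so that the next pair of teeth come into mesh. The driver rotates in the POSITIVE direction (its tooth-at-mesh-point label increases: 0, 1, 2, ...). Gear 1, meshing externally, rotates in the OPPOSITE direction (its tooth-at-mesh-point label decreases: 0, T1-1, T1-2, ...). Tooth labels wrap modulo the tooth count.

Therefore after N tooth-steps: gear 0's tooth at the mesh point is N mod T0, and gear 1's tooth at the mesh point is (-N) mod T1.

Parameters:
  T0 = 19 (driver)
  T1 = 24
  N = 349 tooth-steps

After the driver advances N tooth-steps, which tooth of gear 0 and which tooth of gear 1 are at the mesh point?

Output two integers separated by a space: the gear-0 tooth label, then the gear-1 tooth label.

Gear 0 (driver, T0=19): tooth at mesh = N mod T0
  349 = 18 * 19 + 7, so 349 mod 19 = 7
  gear 0 tooth = 7
Gear 1 (driven, T1=24): tooth at mesh = (-N) mod T1
  349 = 14 * 24 + 13, so 349 mod 24 = 13
  (-349) mod 24 = (-13) mod 24 = 24 - 13 = 11
Mesh after 349 steps: gear-0 tooth 7 meets gear-1 tooth 11

Answer: 7 11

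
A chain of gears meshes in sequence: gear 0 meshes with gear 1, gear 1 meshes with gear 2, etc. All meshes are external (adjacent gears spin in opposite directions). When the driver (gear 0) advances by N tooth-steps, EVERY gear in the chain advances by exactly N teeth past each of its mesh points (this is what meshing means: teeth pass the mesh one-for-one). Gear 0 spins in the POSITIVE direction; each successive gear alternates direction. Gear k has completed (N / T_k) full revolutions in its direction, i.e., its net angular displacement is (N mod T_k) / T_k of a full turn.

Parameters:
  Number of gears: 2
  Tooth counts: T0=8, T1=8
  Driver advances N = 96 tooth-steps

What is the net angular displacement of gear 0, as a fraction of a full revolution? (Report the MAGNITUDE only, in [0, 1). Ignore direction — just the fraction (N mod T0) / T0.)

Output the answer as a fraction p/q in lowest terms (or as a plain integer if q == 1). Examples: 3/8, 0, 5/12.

Answer: 0

Derivation:
Chain of 2 gears, tooth counts: [8, 8]
  gear 0: T0=8, direction=positive, advance = 96 mod 8 = 0 teeth = 0/8 turn
  gear 1: T1=8, direction=negative, advance = 96 mod 8 = 0 teeth = 0/8 turn
Gear 0: 96 mod 8 = 0
Fraction = 0 / 8 = 0/1 (gcd(0,8)=8) = 0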